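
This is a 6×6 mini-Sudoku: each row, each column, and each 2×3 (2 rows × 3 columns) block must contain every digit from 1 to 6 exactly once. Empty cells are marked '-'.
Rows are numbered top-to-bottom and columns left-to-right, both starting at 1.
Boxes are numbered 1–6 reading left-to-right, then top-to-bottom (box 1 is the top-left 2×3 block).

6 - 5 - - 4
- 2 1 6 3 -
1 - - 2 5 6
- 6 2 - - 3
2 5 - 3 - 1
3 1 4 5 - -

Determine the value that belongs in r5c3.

Row 5 already contains {1, 2, 3, 5}.
Column 3 already contains {1, 2, 4, 5}.
Its 2×3 block (box 5) already contains {1, 2, 3, 4, 5}.
The only value from 1–6 not eliminated is 6, so r5c3 = 6.

6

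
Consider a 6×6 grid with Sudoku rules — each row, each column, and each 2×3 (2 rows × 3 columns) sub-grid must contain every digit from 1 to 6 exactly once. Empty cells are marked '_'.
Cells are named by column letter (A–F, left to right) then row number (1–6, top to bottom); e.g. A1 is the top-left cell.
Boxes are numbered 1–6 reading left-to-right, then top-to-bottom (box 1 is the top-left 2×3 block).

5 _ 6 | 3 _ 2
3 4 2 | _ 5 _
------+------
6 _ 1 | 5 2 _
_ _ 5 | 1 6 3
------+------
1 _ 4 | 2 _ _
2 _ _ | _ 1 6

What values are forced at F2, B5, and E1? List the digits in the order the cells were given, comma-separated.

1,6,4

For F2:
  Row 2 already contains {2, 3, 4, 5}.
  Column F already contains {2, 3, 6}.
  Its 2×3 block (box 2) already contains {2, 3, 5}.
  The only value from 1–6 not eliminated is 1, so F2 = 1.
For B5:
  Consider where 6 can go in column B.
  B1 is out (row 1 already has a 6).
  B3 is out (row 3 already has a 6).
  B4 is out (row 4 already has a 6).
  B6 is out (row 6 already has a 6).
  So the only cell in column B that can hold 6 is B5.
  So B5 = 6.
For E1:
  Row 1 already contains {2, 3, 5, 6}.
  Column E already contains {1, 2, 5, 6}.
  Its 2×3 block (box 2) already contains {2, 3, 5}.
  The only value from 1–6 not eliminated is 4, so E1 = 4.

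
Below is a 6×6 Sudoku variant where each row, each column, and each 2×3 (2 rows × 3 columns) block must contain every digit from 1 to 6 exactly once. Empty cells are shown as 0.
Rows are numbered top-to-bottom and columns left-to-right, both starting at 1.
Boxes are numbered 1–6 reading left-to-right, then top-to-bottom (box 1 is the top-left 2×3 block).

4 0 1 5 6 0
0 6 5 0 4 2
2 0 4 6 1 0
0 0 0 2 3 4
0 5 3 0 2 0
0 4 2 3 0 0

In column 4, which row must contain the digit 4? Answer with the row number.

Consider where 4 can go in column 4.
R2C4 is out (row 2 already has a 4).
So the only cell in column 4 that can hold 4 is R5C4.
That is row 5.

5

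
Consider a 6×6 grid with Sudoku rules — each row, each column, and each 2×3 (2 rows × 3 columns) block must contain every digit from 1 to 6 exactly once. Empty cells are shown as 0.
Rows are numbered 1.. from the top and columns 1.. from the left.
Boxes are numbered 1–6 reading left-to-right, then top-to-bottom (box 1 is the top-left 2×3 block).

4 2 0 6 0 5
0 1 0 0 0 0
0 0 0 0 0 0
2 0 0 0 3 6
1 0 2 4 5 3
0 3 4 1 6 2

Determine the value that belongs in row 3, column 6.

Cell row 3, column 6 itself could take any of {1, 4} by direct elimination.
Consider where 1 can go in column 6.
row 2, column 6 is out (row 2 already has a 1).
So the only cell in column 6 that can hold 1 is row 3, column 6.
Therefore row 3, column 6 = 1.

1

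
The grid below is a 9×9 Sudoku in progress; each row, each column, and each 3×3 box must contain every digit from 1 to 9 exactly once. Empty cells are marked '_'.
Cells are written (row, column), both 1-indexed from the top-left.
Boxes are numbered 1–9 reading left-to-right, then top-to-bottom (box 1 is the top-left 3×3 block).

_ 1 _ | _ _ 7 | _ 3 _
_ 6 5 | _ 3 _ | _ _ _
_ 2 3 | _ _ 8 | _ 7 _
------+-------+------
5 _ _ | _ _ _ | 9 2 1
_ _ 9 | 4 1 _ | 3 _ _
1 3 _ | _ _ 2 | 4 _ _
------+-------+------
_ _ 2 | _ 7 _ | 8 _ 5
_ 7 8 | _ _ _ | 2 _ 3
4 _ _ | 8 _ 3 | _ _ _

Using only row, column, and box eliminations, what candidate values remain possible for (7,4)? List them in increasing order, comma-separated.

1,6,9

Row 7 already contains {2, 5, 7, 8}.
Column 4 already contains {4, 8}.
Its 3×3 block (box 8) already contains {3, 7, 8}.
Removing those from 1–9 leaves {1, 6, 9} as the candidates for (7,4).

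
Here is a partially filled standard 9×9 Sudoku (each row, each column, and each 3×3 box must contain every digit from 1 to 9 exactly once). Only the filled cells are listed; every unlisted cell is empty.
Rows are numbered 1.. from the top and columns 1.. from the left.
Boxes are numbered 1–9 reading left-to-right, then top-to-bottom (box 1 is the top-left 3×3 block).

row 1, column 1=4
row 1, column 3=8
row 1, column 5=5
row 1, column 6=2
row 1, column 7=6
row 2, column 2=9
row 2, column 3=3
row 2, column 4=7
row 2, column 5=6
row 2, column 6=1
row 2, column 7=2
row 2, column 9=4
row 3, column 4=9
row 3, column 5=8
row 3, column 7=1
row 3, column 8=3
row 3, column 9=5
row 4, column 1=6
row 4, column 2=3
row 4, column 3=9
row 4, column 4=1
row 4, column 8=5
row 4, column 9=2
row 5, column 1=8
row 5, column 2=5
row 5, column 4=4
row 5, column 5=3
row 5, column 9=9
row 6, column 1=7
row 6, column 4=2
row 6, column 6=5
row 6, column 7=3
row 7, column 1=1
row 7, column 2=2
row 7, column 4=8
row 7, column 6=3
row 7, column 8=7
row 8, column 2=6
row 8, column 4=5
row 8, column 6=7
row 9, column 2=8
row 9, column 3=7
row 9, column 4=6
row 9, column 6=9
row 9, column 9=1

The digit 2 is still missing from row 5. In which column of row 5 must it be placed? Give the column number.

3

Consider where 2 can go in row 5.
row 5, column 6 is out (column 6 already has a 2).
row 5, column 7 is out (column 7 already has a 2).
row 5, column 8 is out (box 6 already has a 2).
So the only cell in row 5 that can hold 2 is row 5, column 3.
That is column 3.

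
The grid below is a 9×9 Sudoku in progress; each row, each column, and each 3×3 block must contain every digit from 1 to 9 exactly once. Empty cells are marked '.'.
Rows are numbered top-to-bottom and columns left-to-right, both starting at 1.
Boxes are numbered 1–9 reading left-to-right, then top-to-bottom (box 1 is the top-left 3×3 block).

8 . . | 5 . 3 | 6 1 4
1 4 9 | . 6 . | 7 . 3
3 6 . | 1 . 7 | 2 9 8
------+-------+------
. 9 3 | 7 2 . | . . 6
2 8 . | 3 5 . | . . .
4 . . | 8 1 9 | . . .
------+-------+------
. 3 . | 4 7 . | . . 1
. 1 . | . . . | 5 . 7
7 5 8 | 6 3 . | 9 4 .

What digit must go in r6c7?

Row 6 already contains {1, 4, 8, 9}.
Column 7 already contains {2, 5, 6, 7, 9}.
Its 3×3 block (box 6) already contains {6}.
The only value from 1–9 not eliminated is 3, so r6c7 = 3.

3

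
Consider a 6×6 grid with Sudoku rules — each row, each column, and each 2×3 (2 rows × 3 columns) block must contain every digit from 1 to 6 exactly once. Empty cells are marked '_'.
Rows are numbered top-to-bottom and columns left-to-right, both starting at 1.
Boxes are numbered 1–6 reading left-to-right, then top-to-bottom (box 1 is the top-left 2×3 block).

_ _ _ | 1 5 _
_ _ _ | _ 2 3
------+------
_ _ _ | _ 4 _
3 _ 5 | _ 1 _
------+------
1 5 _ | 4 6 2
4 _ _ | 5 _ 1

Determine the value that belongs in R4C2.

Cell R4C2 itself could take any of {2, 4, 6} by direct elimination.
Consider where 4 can go in row 4.
R4C4 is out (column 4 already has a 4).
R4C6 is out (box 4 already has a 4).
So the only cell in row 4 that can hold 4 is R4C2.
Therefore R4C2 = 4.

4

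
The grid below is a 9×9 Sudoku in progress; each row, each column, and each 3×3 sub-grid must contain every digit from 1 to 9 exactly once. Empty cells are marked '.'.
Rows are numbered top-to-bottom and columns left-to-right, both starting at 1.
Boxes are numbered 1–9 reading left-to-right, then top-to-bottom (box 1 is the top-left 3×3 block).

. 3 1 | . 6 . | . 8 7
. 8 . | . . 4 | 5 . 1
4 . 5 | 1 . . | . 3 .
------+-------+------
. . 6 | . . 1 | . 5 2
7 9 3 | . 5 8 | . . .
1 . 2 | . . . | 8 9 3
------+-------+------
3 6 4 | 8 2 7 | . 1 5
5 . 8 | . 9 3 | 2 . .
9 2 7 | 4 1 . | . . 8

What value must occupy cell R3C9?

9

Cell R3C9 itself could take any of {6, 9} by direct elimination.
Consider where 9 can go in column 9.
R5C9 is out (row 5 already has a 9).
R8C9 is out (row 8 already has a 9).
So the only cell in column 9 that can hold 9 is R3C9.
Therefore R3C9 = 9.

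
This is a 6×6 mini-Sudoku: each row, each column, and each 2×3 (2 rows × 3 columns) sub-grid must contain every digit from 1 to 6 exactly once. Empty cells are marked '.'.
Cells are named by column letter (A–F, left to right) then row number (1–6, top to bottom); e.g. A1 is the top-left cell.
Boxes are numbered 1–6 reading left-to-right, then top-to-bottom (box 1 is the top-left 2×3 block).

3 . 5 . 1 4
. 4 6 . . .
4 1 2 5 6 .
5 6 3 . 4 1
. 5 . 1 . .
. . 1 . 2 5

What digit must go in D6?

Cell D6 itself could take any of {3, 4, 6} by direct elimination.
Consider where 4 can go in box 6.
E5 is out (column E already has a 4).
F5 is out (column F already has a 4).
So the only cell in box 6 that can hold 4 is D6.
Therefore D6 = 4.

4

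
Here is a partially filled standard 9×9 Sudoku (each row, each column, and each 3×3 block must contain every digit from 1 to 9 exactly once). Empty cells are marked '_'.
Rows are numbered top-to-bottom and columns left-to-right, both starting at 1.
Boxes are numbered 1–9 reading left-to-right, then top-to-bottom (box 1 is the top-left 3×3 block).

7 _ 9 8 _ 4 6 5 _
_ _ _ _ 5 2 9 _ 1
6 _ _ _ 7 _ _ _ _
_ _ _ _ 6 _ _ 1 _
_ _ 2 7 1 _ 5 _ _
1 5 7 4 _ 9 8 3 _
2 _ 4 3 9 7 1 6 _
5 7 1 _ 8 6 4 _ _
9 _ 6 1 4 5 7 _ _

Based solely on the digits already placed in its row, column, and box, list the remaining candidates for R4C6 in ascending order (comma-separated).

Row 4 already contains {1, 6}.
Column 6 already contains {2, 4, 5, 6, 7, 9}.
Its 3×3 block (box 5) already contains {1, 4, 6, 7, 9}.
Removing those from 1–9 leaves {3, 8} as the candidates for R4C6.

3,8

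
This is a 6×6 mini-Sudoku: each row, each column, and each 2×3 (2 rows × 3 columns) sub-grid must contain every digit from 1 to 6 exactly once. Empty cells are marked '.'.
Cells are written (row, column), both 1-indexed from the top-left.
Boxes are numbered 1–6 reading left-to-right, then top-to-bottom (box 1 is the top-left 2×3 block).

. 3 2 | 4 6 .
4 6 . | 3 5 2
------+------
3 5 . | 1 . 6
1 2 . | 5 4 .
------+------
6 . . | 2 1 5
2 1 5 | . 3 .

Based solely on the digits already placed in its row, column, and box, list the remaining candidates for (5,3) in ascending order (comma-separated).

3,4

Row 5 already contains {1, 2, 5, 6}.
Column 3 already contains {2, 5}.
Its 2×3 block (box 5) already contains {1, 2, 5, 6}.
Removing those from 1–6 leaves {3, 4} as the candidates for (5,3).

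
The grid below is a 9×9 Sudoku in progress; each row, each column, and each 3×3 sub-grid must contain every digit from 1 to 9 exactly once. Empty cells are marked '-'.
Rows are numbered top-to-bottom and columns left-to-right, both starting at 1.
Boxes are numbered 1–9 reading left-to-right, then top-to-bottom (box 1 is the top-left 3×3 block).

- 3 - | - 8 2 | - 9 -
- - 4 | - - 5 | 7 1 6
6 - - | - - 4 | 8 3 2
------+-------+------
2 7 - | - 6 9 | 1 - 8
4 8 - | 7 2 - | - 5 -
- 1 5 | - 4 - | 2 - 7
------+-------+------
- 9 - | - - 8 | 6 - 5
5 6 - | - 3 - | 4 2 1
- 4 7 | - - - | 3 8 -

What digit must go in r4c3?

3

Row 4 already contains {1, 2, 6, 7, 8, 9}.
Column 3 already contains {4, 5, 7}.
Its 3×3 block (box 4) already contains {1, 2, 4, 5, 7, 8}.
The only value from 1–9 not eliminated is 3, so r4c3 = 3.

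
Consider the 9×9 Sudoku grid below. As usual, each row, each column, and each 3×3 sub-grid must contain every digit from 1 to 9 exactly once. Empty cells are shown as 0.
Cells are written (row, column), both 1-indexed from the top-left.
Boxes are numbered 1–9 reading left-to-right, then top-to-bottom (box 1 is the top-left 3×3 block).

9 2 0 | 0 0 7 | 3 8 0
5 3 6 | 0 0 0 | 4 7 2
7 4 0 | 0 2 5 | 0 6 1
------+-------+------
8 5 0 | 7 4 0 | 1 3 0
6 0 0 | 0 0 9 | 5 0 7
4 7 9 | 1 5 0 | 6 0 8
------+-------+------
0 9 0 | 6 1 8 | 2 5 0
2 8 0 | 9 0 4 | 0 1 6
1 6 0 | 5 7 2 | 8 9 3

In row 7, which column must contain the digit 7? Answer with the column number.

3

Consider where 7 can go in row 7.
(7,1) is out (column 1 already has a 7).
(7,9) is out (column 9 already has a 7).
So the only cell in row 7 that can hold 7 is (7,3).
That is column 3.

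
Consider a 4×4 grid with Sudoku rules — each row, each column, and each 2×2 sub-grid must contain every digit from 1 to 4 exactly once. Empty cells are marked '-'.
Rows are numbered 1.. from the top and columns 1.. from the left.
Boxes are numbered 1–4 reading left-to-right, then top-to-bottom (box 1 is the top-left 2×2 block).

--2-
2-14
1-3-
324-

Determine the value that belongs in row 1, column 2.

1

Cell row 1, column 2 itself could take any of {1, 3, 4} by direct elimination.
Consider where 1 can go in box 1.
row 1, column 1 is out (column 1 already has a 1).
row 2, column 2 is out (row 2 already has a 1).
So the only cell in box 1 that can hold 1 is row 1, column 2.
Therefore row 1, column 2 = 1.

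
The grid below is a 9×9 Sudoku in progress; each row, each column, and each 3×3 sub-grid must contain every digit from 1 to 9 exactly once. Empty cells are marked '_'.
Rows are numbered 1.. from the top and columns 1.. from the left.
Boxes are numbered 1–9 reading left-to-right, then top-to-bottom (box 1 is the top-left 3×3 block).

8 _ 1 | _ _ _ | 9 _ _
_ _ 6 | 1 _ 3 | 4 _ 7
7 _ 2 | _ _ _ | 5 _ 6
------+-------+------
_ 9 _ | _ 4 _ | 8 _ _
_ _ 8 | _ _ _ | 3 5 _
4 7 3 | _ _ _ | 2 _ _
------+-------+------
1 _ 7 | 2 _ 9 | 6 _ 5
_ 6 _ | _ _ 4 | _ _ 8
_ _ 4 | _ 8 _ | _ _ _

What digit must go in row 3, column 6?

8

Row 3 already contains {2, 5, 6, 7}.
Column 6 already contains {3, 4, 9}.
Its 3×3 block (box 2) already contains {1, 3}.
The only value from 1–9 not eliminated is 8, so row 3, column 6 = 8.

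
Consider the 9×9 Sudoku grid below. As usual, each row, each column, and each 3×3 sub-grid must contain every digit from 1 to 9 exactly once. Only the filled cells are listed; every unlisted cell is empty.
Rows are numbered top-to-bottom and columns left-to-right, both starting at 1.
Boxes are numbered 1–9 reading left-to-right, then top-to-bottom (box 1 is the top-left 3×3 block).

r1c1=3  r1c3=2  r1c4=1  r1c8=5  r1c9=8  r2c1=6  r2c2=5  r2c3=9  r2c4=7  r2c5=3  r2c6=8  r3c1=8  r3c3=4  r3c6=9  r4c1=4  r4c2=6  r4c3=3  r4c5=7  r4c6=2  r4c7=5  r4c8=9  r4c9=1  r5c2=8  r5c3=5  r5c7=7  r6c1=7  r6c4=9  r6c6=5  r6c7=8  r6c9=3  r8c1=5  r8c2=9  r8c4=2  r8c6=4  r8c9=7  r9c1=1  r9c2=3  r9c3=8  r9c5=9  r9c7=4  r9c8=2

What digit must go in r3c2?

Cell r3c2 itself could take any of {1, 7} by direct elimination.
Consider where 1 can go in box 1.
r1c2 is out (row 1 already has a 1).
So the only cell in box 1 that can hold 1 is r3c2.
Therefore r3c2 = 1.

1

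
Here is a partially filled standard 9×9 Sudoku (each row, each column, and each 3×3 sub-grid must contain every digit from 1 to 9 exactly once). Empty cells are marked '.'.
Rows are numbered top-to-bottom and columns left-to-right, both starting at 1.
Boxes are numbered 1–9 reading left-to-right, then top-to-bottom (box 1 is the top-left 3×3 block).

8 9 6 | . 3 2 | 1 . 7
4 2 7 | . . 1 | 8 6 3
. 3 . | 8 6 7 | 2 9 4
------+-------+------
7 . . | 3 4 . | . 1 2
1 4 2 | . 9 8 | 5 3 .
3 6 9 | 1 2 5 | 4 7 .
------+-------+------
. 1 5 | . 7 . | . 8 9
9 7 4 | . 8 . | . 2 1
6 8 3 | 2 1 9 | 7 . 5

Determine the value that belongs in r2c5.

5

Row 2 already contains {1, 2, 3, 4, 6, 7, 8}.
Column 5 already contains {1, 2, 3, 4, 6, 7, 8, 9}.
Its 3×3 block (box 2) already contains {1, 2, 3, 6, 7, 8}.
The only value from 1–9 not eliminated is 5, so r2c5 = 5.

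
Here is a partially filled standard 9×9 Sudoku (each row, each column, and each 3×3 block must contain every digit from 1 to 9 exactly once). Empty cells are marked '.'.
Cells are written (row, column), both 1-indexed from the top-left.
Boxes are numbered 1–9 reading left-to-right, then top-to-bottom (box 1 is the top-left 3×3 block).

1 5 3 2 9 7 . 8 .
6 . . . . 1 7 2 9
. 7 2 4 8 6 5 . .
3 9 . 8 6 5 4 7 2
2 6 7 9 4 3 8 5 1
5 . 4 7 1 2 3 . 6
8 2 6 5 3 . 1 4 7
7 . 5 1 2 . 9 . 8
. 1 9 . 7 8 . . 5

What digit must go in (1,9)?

4

Row 1 already contains {1, 2, 3, 5, 7, 8, 9}.
Column 9 already contains {1, 2, 5, 6, 7, 8, 9}.
Its 3×3 block (box 3) already contains {2, 5, 7, 8, 9}.
The only value from 1–9 not eliminated is 4, so (1,9) = 4.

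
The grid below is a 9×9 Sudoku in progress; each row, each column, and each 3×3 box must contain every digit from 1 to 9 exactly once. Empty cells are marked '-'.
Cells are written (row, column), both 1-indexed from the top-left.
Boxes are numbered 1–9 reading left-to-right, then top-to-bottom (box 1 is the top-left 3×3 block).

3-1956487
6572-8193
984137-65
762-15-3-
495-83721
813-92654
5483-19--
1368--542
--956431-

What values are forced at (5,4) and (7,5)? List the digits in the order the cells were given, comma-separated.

For (5,4):
  Row 5 already contains {1, 2, 3, 4, 5, 7, 8, 9}.
  Column 4 already contains {1, 2, 3, 5, 8, 9}.
  Its 3×3 block (box 5) already contains {1, 2, 3, 5, 8, 9}.
  The only value from 1–9 not eliminated is 6, so (5,4) = 6.
For (7,5):
  Consider where 2 can go in row 7.
  (7,8) is out (column 8 already has a 2).
  (7,9) is out (column 9 already has a 2).
  So the only cell in row 7 that can hold 2 is (7,5).
  So (7,5) = 2.

6,2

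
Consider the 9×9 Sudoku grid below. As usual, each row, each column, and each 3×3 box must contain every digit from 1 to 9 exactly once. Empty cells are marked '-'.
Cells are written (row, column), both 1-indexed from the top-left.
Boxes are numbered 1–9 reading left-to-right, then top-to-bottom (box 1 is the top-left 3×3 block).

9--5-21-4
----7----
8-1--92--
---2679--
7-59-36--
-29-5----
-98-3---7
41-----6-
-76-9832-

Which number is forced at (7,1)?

2

Cell (7,1) itself could take any of {2, 5} by direct elimination.
Consider where 2 can go in row 7.
(7,4) is out (column 4 already has a 2).
(7,6) is out (column 6 already has a 2).
(7,7) is out (column 7 already has a 2).
(7,8) is out (column 8 already has a 2).
So the only cell in row 7 that can hold 2 is (7,1).
Therefore (7,1) = 2.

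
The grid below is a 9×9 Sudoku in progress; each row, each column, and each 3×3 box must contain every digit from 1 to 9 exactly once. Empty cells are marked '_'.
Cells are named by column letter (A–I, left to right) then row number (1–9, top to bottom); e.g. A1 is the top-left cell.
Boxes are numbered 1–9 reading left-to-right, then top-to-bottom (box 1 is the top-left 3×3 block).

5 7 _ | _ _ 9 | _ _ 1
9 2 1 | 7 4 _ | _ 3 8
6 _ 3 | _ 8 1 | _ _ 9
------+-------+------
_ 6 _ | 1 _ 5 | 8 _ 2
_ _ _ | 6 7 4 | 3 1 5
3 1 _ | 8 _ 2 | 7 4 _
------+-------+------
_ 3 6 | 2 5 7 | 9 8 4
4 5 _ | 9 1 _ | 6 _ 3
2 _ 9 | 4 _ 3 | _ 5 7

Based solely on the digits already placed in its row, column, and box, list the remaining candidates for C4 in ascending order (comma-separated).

Row 4 already contains {1, 2, 5, 6, 8}.
Column C already contains {1, 3, 6, 9}.
Its 3×3 block (box 4) already contains {1, 3, 6}.
Removing those from 1–9 leaves {4, 7} as the candidates for C4.

4,7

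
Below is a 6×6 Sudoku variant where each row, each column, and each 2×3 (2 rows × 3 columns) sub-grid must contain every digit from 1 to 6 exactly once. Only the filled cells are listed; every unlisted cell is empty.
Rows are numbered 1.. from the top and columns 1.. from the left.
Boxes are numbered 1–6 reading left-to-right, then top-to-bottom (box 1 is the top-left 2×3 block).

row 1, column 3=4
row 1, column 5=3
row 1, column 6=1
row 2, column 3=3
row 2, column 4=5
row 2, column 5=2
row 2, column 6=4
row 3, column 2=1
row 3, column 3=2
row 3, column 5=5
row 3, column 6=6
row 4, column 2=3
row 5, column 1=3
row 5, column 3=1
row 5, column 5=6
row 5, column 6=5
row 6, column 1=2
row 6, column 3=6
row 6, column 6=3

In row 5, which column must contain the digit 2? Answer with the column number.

4

Consider where 2 can go in row 5.
row 5, column 2 is out (box 5 already has a 2).
So the only cell in row 5 that can hold 2 is row 5, column 4.
That is column 4.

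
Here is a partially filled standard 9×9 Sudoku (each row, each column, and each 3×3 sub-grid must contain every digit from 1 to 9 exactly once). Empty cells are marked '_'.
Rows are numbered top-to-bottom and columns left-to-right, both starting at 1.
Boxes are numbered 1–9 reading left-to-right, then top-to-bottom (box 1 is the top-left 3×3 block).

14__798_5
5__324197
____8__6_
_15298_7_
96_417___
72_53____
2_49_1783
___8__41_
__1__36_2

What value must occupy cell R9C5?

4

Cell R9C5 itself could take any of {4, 5} by direct elimination.
Consider where 4 can go in column 5.
R7C5 is out (row 7 already has a 4).
R8C5 is out (row 8 already has a 4).
So the only cell in column 5 that can hold 4 is R9C5.
Therefore R9C5 = 4.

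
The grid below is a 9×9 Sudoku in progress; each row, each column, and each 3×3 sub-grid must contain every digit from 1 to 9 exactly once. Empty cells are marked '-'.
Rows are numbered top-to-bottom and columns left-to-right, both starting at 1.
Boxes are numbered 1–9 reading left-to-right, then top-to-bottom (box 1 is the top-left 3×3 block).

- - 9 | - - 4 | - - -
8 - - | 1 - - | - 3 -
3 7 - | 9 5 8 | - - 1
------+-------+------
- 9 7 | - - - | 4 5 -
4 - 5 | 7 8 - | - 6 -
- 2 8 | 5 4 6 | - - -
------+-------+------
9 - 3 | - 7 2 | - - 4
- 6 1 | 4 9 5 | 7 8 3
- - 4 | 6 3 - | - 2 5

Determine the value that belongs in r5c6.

9

Cell r5c6 itself could take any of {1, 3, 9} by direct elimination.
Consider where 9 can go in column 6.
r2c6 is out (box 2 already has a 9).
r4c6 is out (row 4 already has a 9).
r9c6 is out (box 8 already has a 9).
So the only cell in column 6 that can hold 9 is r5c6.
Therefore r5c6 = 9.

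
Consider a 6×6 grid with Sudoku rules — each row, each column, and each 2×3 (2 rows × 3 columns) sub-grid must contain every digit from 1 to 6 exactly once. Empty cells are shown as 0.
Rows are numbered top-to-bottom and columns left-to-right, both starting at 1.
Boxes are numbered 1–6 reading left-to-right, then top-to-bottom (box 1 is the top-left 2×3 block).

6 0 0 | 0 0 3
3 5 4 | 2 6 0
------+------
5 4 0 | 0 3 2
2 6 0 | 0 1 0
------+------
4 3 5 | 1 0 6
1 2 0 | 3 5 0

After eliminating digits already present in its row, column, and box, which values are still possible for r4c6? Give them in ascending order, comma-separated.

Row 4 already contains {1, 2, 6}.
Column 6 already contains {2, 3, 6}.
Its 2×3 block (box 4) already contains {1, 2, 3}.
Removing those from 1–6 leaves {4, 5} as the candidates for r4c6.

4,5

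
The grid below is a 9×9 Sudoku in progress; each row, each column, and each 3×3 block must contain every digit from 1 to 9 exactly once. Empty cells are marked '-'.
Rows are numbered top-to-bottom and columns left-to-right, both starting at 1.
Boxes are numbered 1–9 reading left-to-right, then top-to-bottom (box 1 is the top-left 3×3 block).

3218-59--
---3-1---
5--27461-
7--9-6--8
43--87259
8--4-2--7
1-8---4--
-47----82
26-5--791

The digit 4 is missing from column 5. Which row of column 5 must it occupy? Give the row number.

Consider where 4 can go in column 5.
R1C5 is out (box 2 already has a 4). R2C5 is out (box 2 already has a 4). R4C5 is out (box 5 already has a 4). R6C5 is out (row 6 already has a 4). The remaining empty cells in column 5 are similarly blocked.
So the only cell in column 5 that can hold 4 is R9C5.
That is row 9.

9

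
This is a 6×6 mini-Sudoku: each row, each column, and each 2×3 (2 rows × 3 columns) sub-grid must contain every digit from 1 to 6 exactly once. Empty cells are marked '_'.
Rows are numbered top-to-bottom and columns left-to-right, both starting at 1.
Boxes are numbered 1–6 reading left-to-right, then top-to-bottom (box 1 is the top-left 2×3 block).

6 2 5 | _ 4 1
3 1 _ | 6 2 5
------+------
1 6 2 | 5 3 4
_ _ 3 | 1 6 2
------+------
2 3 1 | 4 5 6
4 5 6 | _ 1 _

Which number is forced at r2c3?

Row 2 already contains {1, 2, 3, 5, 6}.
Column 3 already contains {1, 2, 3, 5, 6}.
Its 2×3 block (box 1) already contains {1, 2, 3, 5, 6}.
The only value from 1–6 not eliminated is 4, so r2c3 = 4.

4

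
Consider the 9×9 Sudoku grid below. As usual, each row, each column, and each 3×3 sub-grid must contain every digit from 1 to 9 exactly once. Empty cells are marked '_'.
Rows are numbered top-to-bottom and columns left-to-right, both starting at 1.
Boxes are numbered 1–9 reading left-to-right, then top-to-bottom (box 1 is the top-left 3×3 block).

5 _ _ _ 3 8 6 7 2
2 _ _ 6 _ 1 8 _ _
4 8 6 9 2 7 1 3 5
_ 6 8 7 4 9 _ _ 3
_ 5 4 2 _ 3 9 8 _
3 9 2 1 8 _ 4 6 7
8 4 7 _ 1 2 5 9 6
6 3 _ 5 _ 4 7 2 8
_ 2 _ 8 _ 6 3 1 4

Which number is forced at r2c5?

5

Row 2 already contains {1, 2, 6, 8}.
Column 5 already contains {1, 2, 3, 4, 8}.
Its 3×3 block (box 2) already contains {1, 2, 3, 6, 7, 8, 9}.
The only value from 1–9 not eliminated is 5, so r2c5 = 5.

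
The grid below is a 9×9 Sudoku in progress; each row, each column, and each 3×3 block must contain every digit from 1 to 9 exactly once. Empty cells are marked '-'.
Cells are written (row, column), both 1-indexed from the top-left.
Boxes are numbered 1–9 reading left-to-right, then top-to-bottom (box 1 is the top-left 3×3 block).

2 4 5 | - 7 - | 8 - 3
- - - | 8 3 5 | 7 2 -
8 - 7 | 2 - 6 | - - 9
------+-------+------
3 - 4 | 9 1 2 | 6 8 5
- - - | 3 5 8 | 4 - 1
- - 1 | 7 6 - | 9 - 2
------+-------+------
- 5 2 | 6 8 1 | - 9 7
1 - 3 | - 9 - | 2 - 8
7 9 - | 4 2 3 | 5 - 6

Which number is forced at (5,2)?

Cell (5,2) itself could take any of {2, 6, 7} by direct elimination.
Consider where 2 can go in box 4.
(4,2) is out (row 4 already has a 2).
(5,1) is out (column 1 already has a 2).
(5,3) is out (column 3 already has a 2).
(6,1) is out (row 6 already has a 2).
(6,2) is out (row 6 already has a 2).
So the only cell in box 4 that can hold 2 is (5,2).
Therefore (5,2) = 2.

2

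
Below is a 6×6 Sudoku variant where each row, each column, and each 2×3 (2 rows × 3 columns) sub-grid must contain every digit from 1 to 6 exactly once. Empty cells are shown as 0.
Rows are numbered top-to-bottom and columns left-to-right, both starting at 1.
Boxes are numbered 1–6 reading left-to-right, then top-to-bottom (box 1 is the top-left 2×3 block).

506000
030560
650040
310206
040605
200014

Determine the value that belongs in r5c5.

2

Cell r5c5 itself could take any of {2, 3} by direct elimination.
Consider where 2 can go in box 6.
r6c4 is out (row 6 already has a 2).
So the only cell in box 6 that can hold 2 is r5c5.
Therefore r5c5 = 2.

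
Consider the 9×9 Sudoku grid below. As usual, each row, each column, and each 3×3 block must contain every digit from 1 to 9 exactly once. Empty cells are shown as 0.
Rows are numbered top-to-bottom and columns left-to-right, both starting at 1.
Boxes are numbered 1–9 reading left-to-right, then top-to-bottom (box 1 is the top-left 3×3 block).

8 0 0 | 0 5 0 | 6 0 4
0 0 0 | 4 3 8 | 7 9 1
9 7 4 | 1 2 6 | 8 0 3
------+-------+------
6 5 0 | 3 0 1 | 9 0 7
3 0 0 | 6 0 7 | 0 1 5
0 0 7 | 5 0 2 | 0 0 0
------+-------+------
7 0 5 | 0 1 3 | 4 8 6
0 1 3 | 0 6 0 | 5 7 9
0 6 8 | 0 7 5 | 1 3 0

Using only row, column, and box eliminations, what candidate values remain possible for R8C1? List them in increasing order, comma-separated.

2,4

Row 8 already contains {1, 3, 5, 6, 7, 9}.
Column 1 already contains {3, 6, 7, 8, 9}.
Its 3×3 block (box 7) already contains {1, 3, 5, 6, 7, 8}.
Removing those from 1–9 leaves {2, 4} as the candidates for R8C1.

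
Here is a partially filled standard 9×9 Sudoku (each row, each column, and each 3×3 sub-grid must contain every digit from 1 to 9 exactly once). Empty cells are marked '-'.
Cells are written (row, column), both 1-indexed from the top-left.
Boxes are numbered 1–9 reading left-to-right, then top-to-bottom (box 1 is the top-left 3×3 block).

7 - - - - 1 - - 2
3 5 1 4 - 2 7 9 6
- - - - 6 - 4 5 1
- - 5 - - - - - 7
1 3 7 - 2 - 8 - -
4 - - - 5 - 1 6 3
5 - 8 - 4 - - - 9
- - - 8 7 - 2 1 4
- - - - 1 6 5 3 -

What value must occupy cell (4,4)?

1

Cell (4,4) itself could take any of {1, 3, 6, 9} by direct elimination.
Consider where 1 can go in column 4.
(1,4) is out (row 1 already has a 1). (3,4) is out (row 3 already has a 1). (5,4) is out (row 5 already has a 1). (6,4) is out (row 6 already has a 1). The remaining empty cells in column 4 are similarly blocked.
So the only cell in column 4 that can hold 1 is (4,4).
Therefore (4,4) = 1.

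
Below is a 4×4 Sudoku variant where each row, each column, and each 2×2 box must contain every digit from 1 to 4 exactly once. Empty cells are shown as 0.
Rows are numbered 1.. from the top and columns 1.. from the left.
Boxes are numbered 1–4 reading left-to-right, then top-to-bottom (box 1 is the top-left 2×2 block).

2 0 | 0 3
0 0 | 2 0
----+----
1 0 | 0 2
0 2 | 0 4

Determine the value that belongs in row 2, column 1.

Cell row 2, column 1 itself could take any of {3, 4} by direct elimination.
Consider where 4 can go in column 1.
row 4, column 1 is out (row 4 already has a 4).
So the only cell in column 1 that can hold 4 is row 2, column 1.
Therefore row 2, column 1 = 4.

4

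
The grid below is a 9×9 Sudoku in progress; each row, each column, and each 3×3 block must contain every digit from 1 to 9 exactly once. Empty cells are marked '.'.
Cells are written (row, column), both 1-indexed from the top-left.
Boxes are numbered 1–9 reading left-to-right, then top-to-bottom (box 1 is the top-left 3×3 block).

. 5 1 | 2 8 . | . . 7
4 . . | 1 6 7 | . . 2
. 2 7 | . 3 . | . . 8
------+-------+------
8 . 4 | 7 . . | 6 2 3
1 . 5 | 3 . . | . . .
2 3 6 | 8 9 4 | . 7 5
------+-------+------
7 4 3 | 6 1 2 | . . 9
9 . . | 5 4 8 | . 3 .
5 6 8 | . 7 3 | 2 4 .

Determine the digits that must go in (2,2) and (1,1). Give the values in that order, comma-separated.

8,3

For (2,2):
  Consider where 8 can go in box 1.
  (1,1) is out (row 1 already has a 8).
  (2,3) is out (column 3 already has a 8).
  (3,1) is out (row 3 already has a 8).
  So the only cell in box 1 that can hold 8 is (2,2).
  So (2,2) = 8.
For (1,1):
  Consider where 3 can go in column 1.
  (3,1) is out (row 3 already has a 3).
  So the only cell in column 1 that can hold 3 is (1,1).
  So (1,1) = 3.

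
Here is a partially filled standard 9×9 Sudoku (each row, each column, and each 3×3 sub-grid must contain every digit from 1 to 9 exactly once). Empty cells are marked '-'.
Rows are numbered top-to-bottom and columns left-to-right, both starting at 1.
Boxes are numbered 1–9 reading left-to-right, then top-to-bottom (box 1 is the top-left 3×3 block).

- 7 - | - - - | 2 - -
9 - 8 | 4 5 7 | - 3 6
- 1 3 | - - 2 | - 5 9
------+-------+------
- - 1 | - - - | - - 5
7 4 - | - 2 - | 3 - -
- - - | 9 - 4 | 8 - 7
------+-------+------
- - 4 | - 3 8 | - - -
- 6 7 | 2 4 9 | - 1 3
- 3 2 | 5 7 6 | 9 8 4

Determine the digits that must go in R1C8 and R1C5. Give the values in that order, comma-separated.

For R1C8:
  Row 1 already contains {2, 7}.
  Column 8 already contains {1, 3, 5, 8}.
  Its 3×3 block (box 3) already contains {2, 3, 5, 6, 9}.
  The only value from 1–9 not eliminated is 4, so R1C8 = 4.
For R1C5:
  Consider where 9 can go in column 5.
  R3C5 is out (row 3 already has a 9).
  R4C5 is out (box 5 already has a 9).
  R6C5 is out (row 6 already has a 9).
  So the only cell in column 5 that can hold 9 is R1C5.
  So R1C5 = 9.

4,9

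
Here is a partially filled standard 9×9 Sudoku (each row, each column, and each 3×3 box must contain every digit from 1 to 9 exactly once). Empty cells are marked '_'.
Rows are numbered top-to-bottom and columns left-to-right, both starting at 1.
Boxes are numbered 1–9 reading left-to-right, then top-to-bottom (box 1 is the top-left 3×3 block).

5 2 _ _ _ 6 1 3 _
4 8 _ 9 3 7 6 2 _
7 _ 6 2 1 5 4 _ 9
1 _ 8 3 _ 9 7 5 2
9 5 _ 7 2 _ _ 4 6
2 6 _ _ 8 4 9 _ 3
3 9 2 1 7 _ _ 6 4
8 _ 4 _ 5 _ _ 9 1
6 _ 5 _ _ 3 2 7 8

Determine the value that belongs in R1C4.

8

Cell R1C4 itself could take any of {4, 8} by direct elimination.
Consider where 8 can go in row 1.
R1C3 is out (column 3 already has a 8).
R1C5 is out (column 5 already has a 8).
R1C9 is out (column 9 already has a 8).
So the only cell in row 1 that can hold 8 is R1C4.
Therefore R1C4 = 8.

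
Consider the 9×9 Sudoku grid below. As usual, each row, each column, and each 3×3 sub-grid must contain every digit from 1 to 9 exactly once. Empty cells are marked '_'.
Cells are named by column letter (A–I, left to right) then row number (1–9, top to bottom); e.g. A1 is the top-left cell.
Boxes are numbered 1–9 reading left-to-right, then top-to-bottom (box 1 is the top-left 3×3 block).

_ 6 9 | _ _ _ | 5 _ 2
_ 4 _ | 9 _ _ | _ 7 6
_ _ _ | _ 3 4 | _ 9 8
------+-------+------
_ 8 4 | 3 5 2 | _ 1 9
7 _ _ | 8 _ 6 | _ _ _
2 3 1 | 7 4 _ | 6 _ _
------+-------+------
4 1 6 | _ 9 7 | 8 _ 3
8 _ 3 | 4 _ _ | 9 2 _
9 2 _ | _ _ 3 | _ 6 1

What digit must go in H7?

5

Row 7 already contains {1, 3, 4, 6, 7, 8, 9}.
Column H already contains {1, 2, 6, 7, 9}.
Its 3×3 block (box 9) already contains {1, 2, 3, 6, 8, 9}.
The only value from 1–9 not eliminated is 5, so H7 = 5.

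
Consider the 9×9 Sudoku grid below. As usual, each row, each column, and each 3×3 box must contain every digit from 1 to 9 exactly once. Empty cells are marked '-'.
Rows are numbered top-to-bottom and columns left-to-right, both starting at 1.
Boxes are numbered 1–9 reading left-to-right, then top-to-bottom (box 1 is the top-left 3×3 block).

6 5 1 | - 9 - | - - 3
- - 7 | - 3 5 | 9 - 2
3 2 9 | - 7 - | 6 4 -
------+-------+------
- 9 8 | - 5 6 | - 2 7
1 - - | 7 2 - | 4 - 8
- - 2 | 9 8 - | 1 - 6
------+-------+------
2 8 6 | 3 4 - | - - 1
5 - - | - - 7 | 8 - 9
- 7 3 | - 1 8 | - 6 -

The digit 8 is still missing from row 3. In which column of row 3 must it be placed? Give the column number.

4

Consider where 8 can go in row 3.
R3C6 is out (column 6 already has a 8).
R3C9 is out (column 9 already has a 8).
So the only cell in row 3 that can hold 8 is R3C4.
That is column 4.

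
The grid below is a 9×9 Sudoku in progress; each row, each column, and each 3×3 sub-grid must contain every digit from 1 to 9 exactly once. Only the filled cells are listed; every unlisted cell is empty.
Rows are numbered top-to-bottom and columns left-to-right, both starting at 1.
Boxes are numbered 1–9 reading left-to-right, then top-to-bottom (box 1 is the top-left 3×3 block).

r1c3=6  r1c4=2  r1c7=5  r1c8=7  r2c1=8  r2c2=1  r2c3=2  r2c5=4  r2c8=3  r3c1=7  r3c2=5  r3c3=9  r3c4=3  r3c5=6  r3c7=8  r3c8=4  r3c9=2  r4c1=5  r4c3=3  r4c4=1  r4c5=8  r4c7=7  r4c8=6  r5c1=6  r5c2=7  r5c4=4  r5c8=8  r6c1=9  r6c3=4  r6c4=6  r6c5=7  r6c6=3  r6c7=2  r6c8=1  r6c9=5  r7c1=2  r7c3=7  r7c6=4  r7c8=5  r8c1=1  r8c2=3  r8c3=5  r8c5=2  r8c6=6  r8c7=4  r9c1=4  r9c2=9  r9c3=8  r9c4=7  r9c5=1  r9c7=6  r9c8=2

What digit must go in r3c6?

1

Row 3 already contains {2, 3, 4, 5, 6, 7, 8, 9}.
Column 6 already contains {3, 4, 6}.
Its 3×3 block (box 2) already contains {2, 3, 4, 6}.
The only value from 1–9 not eliminated is 1, so r3c6 = 1.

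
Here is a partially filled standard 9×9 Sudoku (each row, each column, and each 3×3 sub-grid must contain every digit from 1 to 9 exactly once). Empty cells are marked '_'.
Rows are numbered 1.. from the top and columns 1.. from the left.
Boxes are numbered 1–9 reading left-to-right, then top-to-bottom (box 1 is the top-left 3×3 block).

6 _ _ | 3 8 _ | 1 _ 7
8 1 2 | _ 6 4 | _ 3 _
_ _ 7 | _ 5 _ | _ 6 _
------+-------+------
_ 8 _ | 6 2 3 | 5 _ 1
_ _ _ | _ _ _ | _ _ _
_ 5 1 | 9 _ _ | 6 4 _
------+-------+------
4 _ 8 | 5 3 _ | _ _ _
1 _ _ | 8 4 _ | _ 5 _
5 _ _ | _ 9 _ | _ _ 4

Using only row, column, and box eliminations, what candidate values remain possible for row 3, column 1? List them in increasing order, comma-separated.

3,9

Row 3 already contains {5, 6, 7}.
Column 1 already contains {1, 4, 5, 6, 8}.
Its 3×3 block (box 1) already contains {1, 2, 6, 7, 8}.
Removing those from 1–9 leaves {3, 9} as the candidates for row 3, column 1.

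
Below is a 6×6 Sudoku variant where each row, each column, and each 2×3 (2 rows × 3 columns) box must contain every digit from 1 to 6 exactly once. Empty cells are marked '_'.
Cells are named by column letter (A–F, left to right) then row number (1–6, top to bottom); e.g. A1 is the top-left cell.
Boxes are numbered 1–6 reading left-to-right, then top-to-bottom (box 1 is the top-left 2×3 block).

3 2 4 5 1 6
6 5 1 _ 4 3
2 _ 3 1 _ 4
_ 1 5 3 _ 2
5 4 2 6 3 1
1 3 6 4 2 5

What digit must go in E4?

Row 4 already contains {1, 2, 3, 5}.
Column E already contains {1, 2, 3, 4}.
Its 2×3 block (box 4) already contains {1, 2, 3, 4}.
The only value from 1–6 not eliminated is 6, so E4 = 6.

6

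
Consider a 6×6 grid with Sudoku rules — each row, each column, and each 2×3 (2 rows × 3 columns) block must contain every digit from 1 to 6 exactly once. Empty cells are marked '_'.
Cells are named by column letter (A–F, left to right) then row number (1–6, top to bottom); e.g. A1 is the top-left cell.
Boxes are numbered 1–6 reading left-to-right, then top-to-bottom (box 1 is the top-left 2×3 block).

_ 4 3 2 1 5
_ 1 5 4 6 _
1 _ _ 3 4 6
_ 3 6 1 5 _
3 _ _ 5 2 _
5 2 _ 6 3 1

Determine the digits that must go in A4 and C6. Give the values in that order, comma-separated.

4,4

For A4:
  Consider where 4 can go in box 3.
  B3 is out (row 3 already has a 4).
  C3 is out (row 3 already has a 4).
  So the only cell in box 3 that can hold 4 is A4.
  So A4 = 4.
For C6:
  Row 6 already contains {1, 2, 3, 5, 6}.
  Column C already contains {3, 5, 6}.
  Its 2×3 block (box 5) already contains {2, 3, 5}.
  The only value from 1–6 not eliminated is 4, so C6 = 4.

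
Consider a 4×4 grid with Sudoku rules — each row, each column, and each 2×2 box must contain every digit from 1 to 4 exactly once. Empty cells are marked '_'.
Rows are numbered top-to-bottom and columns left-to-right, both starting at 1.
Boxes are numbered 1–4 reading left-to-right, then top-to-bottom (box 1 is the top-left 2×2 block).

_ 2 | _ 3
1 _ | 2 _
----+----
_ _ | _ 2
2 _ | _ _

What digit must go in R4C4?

Cell R4C4 itself could take any of {1, 4} by direct elimination.
Consider where 1 can go in column 4.
R2C4 is out (row 2 already has a 1).
So the only cell in column 4 that can hold 1 is R4C4.
Therefore R4C4 = 1.

1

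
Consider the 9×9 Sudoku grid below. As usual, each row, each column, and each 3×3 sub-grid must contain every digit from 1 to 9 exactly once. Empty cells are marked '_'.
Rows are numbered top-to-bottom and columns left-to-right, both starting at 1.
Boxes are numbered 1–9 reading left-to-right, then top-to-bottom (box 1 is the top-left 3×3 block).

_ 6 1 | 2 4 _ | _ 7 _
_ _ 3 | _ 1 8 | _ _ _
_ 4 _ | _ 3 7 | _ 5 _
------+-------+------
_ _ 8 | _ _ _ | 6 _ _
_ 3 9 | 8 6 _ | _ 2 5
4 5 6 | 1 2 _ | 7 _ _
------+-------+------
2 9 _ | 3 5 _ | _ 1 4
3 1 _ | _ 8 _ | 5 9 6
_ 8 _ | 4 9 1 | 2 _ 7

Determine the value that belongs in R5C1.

Cell R5C1 itself could take any of {1, 7} by direct elimination.
Consider where 7 can go in row 5.
R5C6 is out (column 6 already has a 7).
R5C7 is out (column 7 already has a 7).
So the only cell in row 5 that can hold 7 is R5C1.
Therefore R5C1 = 7.

7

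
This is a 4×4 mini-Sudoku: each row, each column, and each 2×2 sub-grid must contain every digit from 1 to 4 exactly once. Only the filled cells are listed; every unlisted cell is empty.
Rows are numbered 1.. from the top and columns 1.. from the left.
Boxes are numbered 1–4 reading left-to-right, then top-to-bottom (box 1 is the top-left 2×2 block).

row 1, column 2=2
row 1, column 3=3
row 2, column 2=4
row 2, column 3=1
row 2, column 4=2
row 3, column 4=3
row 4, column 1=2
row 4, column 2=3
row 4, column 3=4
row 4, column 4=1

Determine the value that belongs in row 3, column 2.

Row 3 already contains {3}.
Column 2 already contains {2, 3, 4}.
Its 2×2 block (box 3) already contains {2, 3}.
The only value from 1–4 not eliminated is 1, so row 3, column 2 = 1.

1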